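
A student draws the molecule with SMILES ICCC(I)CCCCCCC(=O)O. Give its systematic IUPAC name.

Counting along the main chain through the –COOH group gives 10 carbons: the parent is decane.
The highest-priority functional group is a carboxylic acid (terminal –COOH), so the name ends in -oic acid.
Number the chain so that the carboxylic acid carbon is C-1 by definition.
With this numbering: iodo groups at C-8 and C-10.
Assembling the pieces gives 8,10-diiododecanoic acid.

8,10-diiododecanoic acid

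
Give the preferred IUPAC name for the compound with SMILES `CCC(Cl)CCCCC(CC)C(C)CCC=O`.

10-chloro-5-ethyl-4-methyldodecanal

The longest carbon chain that includes the –CHO group has 12 carbons, so the parent hydride is dodecane.
The highest-priority functional group is an aldehyde (terminal –CHO), so the name ends in -al.
Choose the numbering such that the aldehyde carbon is C-1 by definition.
With this numbering: a chloro group at C-10; an ethyl group at C-5; a methyl group at C-4.
The substituents are ordered alphabetically, ignoring any di-/tri- multipliers.
Putting it together: 10-chloro-5-ethyl-4-methyldodecanal.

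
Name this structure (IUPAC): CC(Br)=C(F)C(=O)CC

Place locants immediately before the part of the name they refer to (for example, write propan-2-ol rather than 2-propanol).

5-bromo-4-fluorohex-4-en-3-one

The longest chain bearing the carbonyl and the multiple bond is 6 carbons long (hexane).
A ketone (C=O on an internal carbon) is the principal characteristic group, giving the suffix -one.
There is one C=C double bond, indicated by the ending -ene.
Choose the numbering such that numbering from this end puts the carbonyl group at C-3 rather than C-4.
With this numbering: the carbonyl at C-3; the double bond between C-4 and C-5; a bromo group at C-5; a fluoro group at C-4.
The substituents are ordered alphabetically, ignoring any di-/tri- multipliers.
Putting it together: 5-bromo-4-fluorohex-4-en-3-one.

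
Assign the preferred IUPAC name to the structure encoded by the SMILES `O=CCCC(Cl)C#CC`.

4-chlorohept-5-ynal

The longest carbon chain that includes the –CHO group and the multiple bond has 7 carbons, so the parent hydride is heptane.
The highest-priority functional group is an aldehyde (terminal –CHO), so the name ends in -al.
The chain contains a C≡C triple bond, so the unsaturation ending is -yne.
Choose the numbering such that the aldehyde carbon is C-1 by definition.
With this numbering: the triple bond between C-5 and C-6; a chloro group at C-4.
Assembling the pieces gives 4-chlorohept-5-ynal.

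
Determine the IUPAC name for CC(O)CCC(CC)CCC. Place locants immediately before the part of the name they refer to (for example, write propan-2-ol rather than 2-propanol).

5-ethyloctan-2-ol

The longest chain bearing the –OH group is 8 carbons long (octane).
An alcohol (–OH) is the principal characteristic group, giving the suffix -ol.
Number the chain so that numbering from this end puts the hydroxyl group at C-2 rather than C-7.
This places the hydroxyl at C-2; an ethyl group at C-5.
Assembling the pieces gives 5-ethyloctan-2-ol.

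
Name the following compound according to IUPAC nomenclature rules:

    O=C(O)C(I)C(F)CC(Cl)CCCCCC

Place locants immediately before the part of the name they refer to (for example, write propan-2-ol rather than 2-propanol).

5-chloro-3-fluoro-2-iodoundecanoic acid

The longest chain bearing the –COOH group is 11 carbons long (undecane).
The principal characteristic group is a carboxylic acid (terminal –COOH), named with the suffix -oic acid.
Choose the numbering such that the carboxylic acid carbon is C-1 by definition.
This places a chloro group at C-5; a fluoro group at C-3; an iodo group at C-2.
Prefixes are listed alphabetically: chloro, fluoro, iodo.
Assembling the pieces gives 5-chloro-3-fluoro-2-iodoundecanoic acid.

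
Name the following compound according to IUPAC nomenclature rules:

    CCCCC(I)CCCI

1,4-diiodooctane

The longest continuous carbon chain has 8 atoms, so the parent hydride is octane.
The numbering direction is chosen so that the substituent locant set {1,4} is lower than {5,8} at the first point of difference.
That gives iodo groups at C-1 and C-4.
Assembling the pieces gives 1,4-diiodooctane.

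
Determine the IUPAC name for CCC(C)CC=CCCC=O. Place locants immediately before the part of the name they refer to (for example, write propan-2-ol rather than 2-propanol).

7-methylnon-4-enal

Counting along the main chain through the –CHO group and the multiple bond gives 9 carbons: the parent is nonane.
The highest-priority functional group is an aldehyde (terminal –CHO), so the name ends in -al.
There is one C=C double bond, indicated by the ending -ene.
The numbering direction is chosen so that the aldehyde carbon is C-1 by definition.
With this numbering: the double bond between C-4 and C-5; a methyl group at C-7.
The name is 7-methylnon-4-enal.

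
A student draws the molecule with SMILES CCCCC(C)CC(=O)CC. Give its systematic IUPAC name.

Counting along the main chain through the carbonyl gives 9 carbons: the parent is nonane.
A ketone (C=O on an internal carbon) is the principal characteristic group, giving the suffix -one.
The numbering direction is chosen so that numbering from this end puts the carbonyl group at C-3 rather than C-7.
With this numbering: the carbonyl at C-3; a methyl group at C-5.
Assembling the pieces gives 5-methylnonan-3-one.

5-methylnonan-3-one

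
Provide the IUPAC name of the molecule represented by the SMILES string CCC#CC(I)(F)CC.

Counting along the main chain through the multiple bond gives 7 carbons: the parent is heptane.
The chain contains a C≡C triple bond, so the unsaturation ending is -yne.
The numbering direction is chosen so that numbering from this end puts the triple bond at C-3 rather than C-4.
That gives the triple bond between C-3 and C-4; a fluoro group at C-5; an iodo group at C-5.
Substituent prefixes are cited in alphabetical order (multiplying prefixes like di-/tri- are ignored for ordering).
Putting it together: 5-fluoro-5-iodohept-3-yne.

5-fluoro-5-iodohept-3-yne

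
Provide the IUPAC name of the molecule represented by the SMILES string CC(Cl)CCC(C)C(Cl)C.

2,6-dichloro-3-methylheptane

The parent chain contains 7 carbons (heptane).
The numbering direction is chosen so that the substituent locant set {2,3,6} is lower than {2,5,6} at the first point of difference.
With this numbering: chloro groups at C-2 and C-6; a methyl group at C-3.
Prefixes are listed alphabetically: chloro, methyl.
Assembling the pieces gives 2,6-dichloro-3-methylheptane.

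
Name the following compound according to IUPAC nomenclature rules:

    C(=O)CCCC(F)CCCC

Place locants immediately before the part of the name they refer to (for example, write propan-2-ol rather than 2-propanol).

5-fluorononanal

Counting along the main chain through the –CHO group gives 9 carbons: the parent is nonane.
The principal characteristic group is an aldehyde (terminal –CHO), named with the suffix -al.
Choose the numbering such that the aldehyde carbon is C-1 by definition.
This places a fluoro group at C-5.
The name is 5-fluorononanal.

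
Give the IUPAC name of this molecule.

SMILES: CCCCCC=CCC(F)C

2-fluorodec-4-ene

The longest carbon chain that includes the multiple bond has 10 carbons, so the parent hydride is decane.
There is one C=C double bond, indicated by the ending -ene.
Choose the numbering such that numbering from this end puts the double bond at C-4 rather than C-6.
With this numbering: the double bond between C-4 and C-5; a fluoro group at C-2.
Assembling the pieces gives 2-fluorodec-4-ene.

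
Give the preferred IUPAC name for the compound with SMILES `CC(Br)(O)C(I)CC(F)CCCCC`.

2-bromo-5-fluoro-3-iododecan-2-ol

The longest carbon chain that includes the –OH group has 10 carbons, so the parent hydride is decane.
An alcohol (–OH) is the principal characteristic group, giving the suffix -ol.
Number the chain so that numbering from this end puts the hydroxyl group at C-2 rather than C-9.
With this numbering: the hydroxyl at C-2; a bromo group at C-2; a fluoro group at C-5; an iodo group at C-3.
Prefixes are listed alphabetically: bromo, fluoro, iodo.
Assembling the pieces gives 2-bromo-5-fluoro-3-iododecan-2-ol.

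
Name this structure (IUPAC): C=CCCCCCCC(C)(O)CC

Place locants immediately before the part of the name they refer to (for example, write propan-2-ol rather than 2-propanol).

3-methylundec-10-en-3-ol

The longest carbon chain that includes the –OH group and the multiple bond has 11 carbons, so the parent hydride is undecane.
The highest-priority functional group is an alcohol (–OH), so the name ends in -ol.
The chain contains a C=C double bond, so the unsaturation ending is -ene.
Number the chain so that numbering from this end puts the hydroxyl group at C-3 rather than C-9.
This places the hydroxyl at C-3; the double bond between C-10 and C-11; a methyl group at C-3.
The name is 3-methylundec-10-en-3-ol.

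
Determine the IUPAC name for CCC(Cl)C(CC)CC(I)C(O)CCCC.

9-chloro-8-ethyl-6-iodoundecan-5-ol

Counting along the main chain through the –OH group gives 11 carbons: the parent is undecane.
The highest-priority functional group is an alcohol (–OH), so the name ends in -ol.
Choose the numbering such that numbering from this end puts the hydroxyl group at C-5 rather than C-7.
That gives the hydroxyl at C-5; a chloro group at C-9; an ethyl group at C-8; an iodo group at C-6.
Prefixes are listed alphabetically: chloro, ethyl, iodo.
The name is 9-chloro-8-ethyl-6-iodoundecan-5-ol.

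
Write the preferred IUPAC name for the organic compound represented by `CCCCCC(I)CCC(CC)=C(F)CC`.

4-ethyl-3-fluoro-7-iodododec-3-ene

Counting along the main chain through the multiple bond gives 12 carbons: the parent is dodecane.
A C=C double bond in the chain gives the infix -ene-.
Number the chain so that numbering from this end puts the double bond at C-3 rather than C-9.
This places the double bond between C-3 and C-4; an ethyl group at C-4; a fluoro group at C-3; an iodo group at C-7.
The substituents are ordered alphabetically, ignoring any di-/tri- multipliers.
The name is 4-ethyl-3-fluoro-7-iodododec-3-ene.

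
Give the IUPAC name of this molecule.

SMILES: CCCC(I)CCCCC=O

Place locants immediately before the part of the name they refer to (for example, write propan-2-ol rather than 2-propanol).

Counting along the main chain through the –CHO group gives 9 carbons: the parent is nonane.
An aldehyde (terminal –CHO) is the principal characteristic group, giving the suffix -al.
The numbering direction is chosen so that the aldehyde carbon is C-1 by definition.
That gives an iodo group at C-6.
Putting it together: 6-iodononanal.

6-iodononanal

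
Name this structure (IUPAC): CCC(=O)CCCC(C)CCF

9-fluoro-7-methylnonan-3-one

Counting along the main chain through the carbonyl gives 9 carbons: the parent is nonane.
A ketone (C=O on an internal carbon) is the principal characteristic group, giving the suffix -one.
The numbering direction is chosen so that numbering from this end puts the carbonyl group at C-3 rather than C-7.
With this numbering: the carbonyl at C-3; a fluoro group at C-9; a methyl group at C-7.
Prefixes are listed alphabetically: fluoro, methyl.
Assembling the pieces gives 9-fluoro-7-methylnonan-3-one.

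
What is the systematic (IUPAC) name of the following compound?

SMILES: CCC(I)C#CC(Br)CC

The longest carbon chain that includes the multiple bond has 8 carbons, so the parent hydride is octane.
There is one C≡C triple bond, indicated by the ending -yne.
Number the chain so that the locant sets are identical either way, so the alphabetically earlier bromo substituent takes the lower locant (3 rather than 6).
That gives the triple bond between C-4 and C-5; a bromo group at C-3; an iodo group at C-6.
Substituent prefixes are cited in alphabetical order (multiplying prefixes like di-/tri- are ignored for ordering).
The name is 3-bromo-6-iodooct-4-yne.

3-bromo-6-iodooct-4-yne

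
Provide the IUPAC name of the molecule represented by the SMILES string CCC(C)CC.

3-methylpentane

The parent chain contains 5 carbons (pentane).
The molecule is symmetric, so either numbering direction gives the same locants.
This places a methyl group at C-3.
The name is 3-methylpentane.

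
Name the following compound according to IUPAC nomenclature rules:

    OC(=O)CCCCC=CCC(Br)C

9-bromodec-6-enoic acid

The longest chain bearing the –COOH group and the multiple bond is 10 carbons long (decane).
A carboxylic acid (terminal –COOH) is the principal characteristic group, giving the suffix -oic acid.
A C=C double bond in the chain gives the infix -ene-.
Choose the numbering such that the carboxylic acid carbon is C-1 by definition.
This places the double bond between C-6 and C-7; a bromo group at C-9.
Assembling the pieces gives 9-bromodec-6-enoic acid.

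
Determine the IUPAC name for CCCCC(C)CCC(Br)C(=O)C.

The longest chain bearing the carbonyl is 10 carbons long (decane).
The highest-priority functional group is a ketone (C=O on an internal carbon), so the name ends in -one.
The numbering direction is chosen so that numbering from this end puts the carbonyl group at C-2 rather than C-9.
With this numbering: the carbonyl at C-2; a bromo group at C-3; a methyl group at C-6.
Prefixes are listed alphabetically: bromo, methyl.
The name is 3-bromo-6-methyldecan-2-one.

3-bromo-6-methyldecan-2-one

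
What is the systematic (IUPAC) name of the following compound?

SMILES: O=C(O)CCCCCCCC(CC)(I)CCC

The longest chain bearing the –COOH group is 12 carbons long (dodecane).
A carboxylic acid (terminal –COOH) is the principal characteristic group, giving the suffix -oic acid.
The numbering direction is chosen so that the carboxylic acid carbon is C-1 by definition.
With this numbering: an ethyl group at C-9; an iodo group at C-9.
The substituents are ordered alphabetically, ignoring any di-/tri- multipliers.
The name is 9-ethyl-9-iodododecanoic acid.

9-ethyl-9-iodododecanoic acid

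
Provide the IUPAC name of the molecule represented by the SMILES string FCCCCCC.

The longest continuous carbon chain has 6 atoms, so the parent hydride is hexane.
The numbering direction is chosen so that the substituent locant set {1} is lower than {6} at the first point of difference.
That gives a fluoro group at C-1.
Putting it together: 1-fluorohexane.

1-fluorohexane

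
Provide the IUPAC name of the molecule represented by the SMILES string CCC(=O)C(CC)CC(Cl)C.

Counting along the main chain through the carbonyl gives 7 carbons: the parent is heptane.
A ketone (C=O on an internal carbon) is the principal characteristic group, giving the suffix -one.
Number the chain so that numbering from this end puts the carbonyl group at C-3 rather than C-5.
That gives the carbonyl at C-3; a chloro group at C-6; an ethyl group at C-4.
Prefixes are listed alphabetically: chloro, ethyl.
Assembling the pieces gives 6-chloro-4-ethylheptan-3-one.

6-chloro-4-ethylheptan-3-one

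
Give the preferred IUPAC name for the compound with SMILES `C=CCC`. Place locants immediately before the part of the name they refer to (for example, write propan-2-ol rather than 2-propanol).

The longest chain bearing the multiple bond is 4 carbons long (butane).
The chain contains a C=C double bond, so the unsaturation ending is -ene.
Number the chain so that numbering from this end puts the double bond at C-1 rather than C-3.
This places the double bond between C-1 and C-2.
Putting it together: but-1-ene.

but-1-ene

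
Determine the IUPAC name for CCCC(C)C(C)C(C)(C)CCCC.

4,5,6,6-tetramethyldecane

The longest continuous carbon chain has 10 atoms, so the parent hydride is decane.
Number the chain so that the substituent locant set {4,5,6,6} is lower than {5,5,6,7} at the first point of difference.
With this numbering: methyl groups at C-4 and C-5 and C-6 (×2).
The name is 4,5,6,6-tetramethyldecane.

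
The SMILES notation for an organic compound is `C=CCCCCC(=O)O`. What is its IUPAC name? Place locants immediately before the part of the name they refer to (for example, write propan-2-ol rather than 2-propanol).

Counting along the main chain through the –COOH group and the multiple bond gives 7 carbons: the parent is heptane.
A carboxylic acid (terminal –COOH) is the principal characteristic group, giving the suffix -oic acid.
A C=C double bond in the chain gives the infix -ene-.
Number the chain so that the carboxylic acid carbon is C-1 by definition.
With this numbering: the double bond between C-6 and C-7.
Putting it together: hept-6-enoic acid.

hept-6-enoic acid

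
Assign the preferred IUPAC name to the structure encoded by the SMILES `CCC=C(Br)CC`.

3-bromohex-3-ene

The longest chain bearing the multiple bond is 6 carbons long (hexane).
There is one C=C double bond, indicated by the ending -ene.
Choose the numbering such that the substituent locant set {3} is lower than {4} at the first point of difference.
This places the double bond between C-3 and C-4; a bromo group at C-3.
The name is 3-bromohex-3-ene.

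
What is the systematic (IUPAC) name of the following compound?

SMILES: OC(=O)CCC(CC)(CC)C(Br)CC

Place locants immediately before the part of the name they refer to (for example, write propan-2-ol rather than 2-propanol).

5-bromo-4,4-diethylheptanoic acid

The longest chain bearing the –COOH group is 7 carbons long (heptane).
The highest-priority functional group is a carboxylic acid (terminal –COOH), so the name ends in -oic acid.
Choose the numbering such that the carboxylic acid carbon is C-1 by definition.
With this numbering: a bromo group at C-5; two ethyl groups at C-4.
The substituents are ordered alphabetically, ignoring any di-/tri- multipliers.
Putting it together: 5-bromo-4,4-diethylheptanoic acid.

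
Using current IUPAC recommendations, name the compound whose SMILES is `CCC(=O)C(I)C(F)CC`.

The longest chain bearing the carbonyl is 7 carbons long (heptane).
A ketone (C=O on an internal carbon) is the principal characteristic group, giving the suffix -one.
Number the chain so that numbering from this end puts the carbonyl group at C-3 rather than C-5.
That gives the carbonyl at C-3; a fluoro group at C-5; an iodo group at C-4.
The substituents are ordered alphabetically, ignoring any di-/tri- multipliers.
Putting it together: 5-fluoro-4-iodoheptan-3-one.

5-fluoro-4-iodoheptan-3-one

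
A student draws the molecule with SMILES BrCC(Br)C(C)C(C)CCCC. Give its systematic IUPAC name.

The longest continuous carbon chain has 8 atoms, so the parent hydride is octane.
The numbering direction is chosen so that the substituent locant set {1,2,3,4} is lower than {5,6,7,8} at the first point of difference.
With this numbering: bromo groups at C-1 and C-2; methyl groups at C-3 and C-4.
Substituent prefixes are cited in alphabetical order (multiplying prefixes like di-/tri- are ignored for ordering).
Putting it together: 1,2-dibromo-3,4-dimethyloctane.

1,2-dibromo-3,4-dimethyloctane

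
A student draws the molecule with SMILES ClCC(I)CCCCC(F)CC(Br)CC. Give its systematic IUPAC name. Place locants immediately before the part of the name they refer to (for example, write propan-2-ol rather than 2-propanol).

9-bromo-1-chloro-7-fluoro-2-iodoundecane

The longest carbon chain is 11 atoms: the parent is undecane.
Choose the numbering such that the substituent locant set {1,2,7,9} is lower than {3,5,10,11} at the first point of difference.
With this numbering: a bromo group at C-9; a chloro group at C-1; a fluoro group at C-7; an iodo group at C-2.
The substituents are ordered alphabetically, ignoring any di-/tri- multipliers.
The name is 9-bromo-1-chloro-7-fluoro-2-iodoundecane.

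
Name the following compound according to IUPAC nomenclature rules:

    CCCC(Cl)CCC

The longest continuous carbon chain has 7 atoms, so the parent hydride is heptane.
Both numbering directions give the same locant set; either may be used.
With this numbering: a chloro group at C-4.
Putting it together: 4-chloroheptane.

4-chloroheptane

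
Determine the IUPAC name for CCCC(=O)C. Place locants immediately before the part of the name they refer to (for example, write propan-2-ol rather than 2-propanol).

The longest chain bearing the carbonyl is 5 carbons long (pentane).
The highest-priority functional group is a ketone (C=O on an internal carbon), so the name ends in -one.
The numbering direction is chosen so that numbering from this end puts the carbonyl group at C-2 rather than C-4.
This places the carbonyl at C-2.
Assembling the pieces gives pentan-2-one.

pentan-2-one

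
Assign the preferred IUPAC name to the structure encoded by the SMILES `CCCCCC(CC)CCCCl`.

1-chloro-4-ethylnonane

The longest carbon chain is 9 atoms: the parent is nonane.
Number the chain so that the substituent locant set {1,4} is lower than {6,9} at the first point of difference.
This places a chloro group at C-1; an ethyl group at C-4.
Prefixes are listed alphabetically: chloro, ethyl.
Assembling the pieces gives 1-chloro-4-ethylnonane.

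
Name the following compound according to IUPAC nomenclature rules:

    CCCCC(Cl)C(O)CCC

Counting along the main chain through the –OH group gives 9 carbons: the parent is nonane.
The principal characteristic group is an alcohol (–OH), named with the suffix -ol.
Choose the numbering such that numbering from this end puts the hydroxyl group at C-4 rather than C-6.
That gives the hydroxyl at C-4; a chloro group at C-5.
Putting it together: 5-chlorononan-4-ol.

5-chlorononan-4-ol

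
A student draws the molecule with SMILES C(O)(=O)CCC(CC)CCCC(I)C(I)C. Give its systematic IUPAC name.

The longest carbon chain that includes the –COOH group has 10 carbons, so the parent hydride is decane.
A carboxylic acid (terminal –COOH) is the principal characteristic group, giving the suffix -oic acid.
Choose the numbering such that the carboxylic acid carbon is C-1 by definition.
This places an ethyl group at C-4; iodo groups at C-8 and C-9.
Substituent prefixes are cited in alphabetical order (multiplying prefixes like di-/tri- are ignored for ordering).
Assembling the pieces gives 4-ethyl-8,9-diiododecanoic acid.

4-ethyl-8,9-diiododecanoic acid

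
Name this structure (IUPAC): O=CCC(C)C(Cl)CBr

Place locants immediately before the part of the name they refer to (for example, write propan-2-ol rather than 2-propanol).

5-bromo-4-chloro-3-methylpentanal

The longest chain bearing the –CHO group is 5 carbons long (pentane).
An aldehyde (terminal –CHO) is the principal characteristic group, giving the suffix -al.
Choose the numbering such that the aldehyde carbon is C-1 by definition.
With this numbering: a bromo group at C-5; a chloro group at C-4; a methyl group at C-3.
Substituent prefixes are cited in alphabetical order (multiplying prefixes like di-/tri- are ignored for ordering).
The name is 5-bromo-4-chloro-3-methylpentanal.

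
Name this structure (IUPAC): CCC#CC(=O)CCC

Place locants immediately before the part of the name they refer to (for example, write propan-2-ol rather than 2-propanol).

oct-5-yn-4-one

The longest chain bearing the carbonyl and the multiple bond is 8 carbons long (octane).
A ketone (C=O on an internal carbon) is the principal characteristic group, giving the suffix -one.
A C≡C triple bond in the chain gives the infix -yne-.
The numbering direction is chosen so that numbering from this end puts the carbonyl group at C-4 rather than C-5.
With this numbering: the carbonyl at C-4; the triple bond between C-5 and C-6.
Putting it together: oct-5-yn-4-one.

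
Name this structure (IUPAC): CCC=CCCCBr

The longest chain bearing the multiple bond is 7 carbons long (heptane).
There is one C=C double bond, indicated by the ending -ene.
Number the chain so that numbering from this end puts the double bond at C-3 rather than C-4.
With this numbering: the double bond between C-3 and C-4; a bromo group at C-7.
Putting it together: 7-bromohept-3-ene.

7-bromohept-3-ene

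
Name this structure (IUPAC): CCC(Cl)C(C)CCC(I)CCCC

The longest continuous carbon chain has 11 atoms, so the parent hydride is undecane.
Number the chain so that the substituent locant set {3,4,7} is lower than {5,8,9} at the first point of difference.
With this numbering: a chloro group at C-3; an iodo group at C-7; a methyl group at C-4.
Substituent prefixes are cited in alphabetical order (multiplying prefixes like di-/tri- are ignored for ordering).
Putting it together: 3-chloro-7-iodo-4-methylundecane.

3-chloro-7-iodo-4-methylundecane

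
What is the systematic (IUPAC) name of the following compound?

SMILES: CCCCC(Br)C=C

The longest chain bearing the multiple bond is 7 carbons long (heptane).
There is one C=C double bond, indicated by the ending -ene.
The numbering direction is chosen so that numbering from this end puts the double bond at C-1 rather than C-6.
That gives the double bond between C-1 and C-2; a bromo group at C-3.
Assembling the pieces gives 3-bromohept-1-ene.

3-bromohept-1-ene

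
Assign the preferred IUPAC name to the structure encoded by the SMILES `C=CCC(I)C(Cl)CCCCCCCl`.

The longest chain bearing the multiple bond is 11 carbons long (undecane).
There is one C=C double bond, indicated by the ending -ene.
Choose the numbering such that numbering from this end puts the double bond at C-1 rather than C-10.
That gives the double bond between C-1 and C-2; chloro groups at C-5 and C-11; an iodo group at C-4.
Prefixes are listed alphabetically: chloro, iodo.
Assembling the pieces gives 5,11-dichloro-4-iodoundec-1-ene.

5,11-dichloro-4-iodoundec-1-ene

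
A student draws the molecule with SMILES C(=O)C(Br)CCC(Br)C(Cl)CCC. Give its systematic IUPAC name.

2,5-dibromo-6-chlorononanal

The longest chain bearing the –CHO group is 9 carbons long (nonane).
An aldehyde (terminal –CHO) is the principal characteristic group, giving the suffix -al.
The numbering direction is chosen so that the aldehyde carbon is C-1 by definition.
This places bromo groups at C-2 and C-5; a chloro group at C-6.
The substituents are ordered alphabetically, ignoring any di-/tri- multipliers.
The name is 2,5-dibromo-6-chlorononanal.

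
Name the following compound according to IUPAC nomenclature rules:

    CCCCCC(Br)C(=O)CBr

The longest carbon chain that includes the carbonyl has 8 carbons, so the parent hydride is octane.
The highest-priority functional group is a ketone (C=O on an internal carbon), so the name ends in -one.
Choose the numbering such that numbering from this end puts the carbonyl group at C-2 rather than C-7.
This places the carbonyl at C-2; bromo groups at C-1 and C-3.
Putting it together: 1,3-dibromooctan-2-one.

1,3-dibromooctan-2-one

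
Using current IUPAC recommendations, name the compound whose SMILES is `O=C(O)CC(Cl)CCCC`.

3-chloroheptanoic acid

The longest chain bearing the –COOH group is 7 carbons long (heptane).
A carboxylic acid (terminal –COOH) is the principal characteristic group, giving the suffix -oic acid.
The numbering direction is chosen so that the carboxylic acid carbon is C-1 by definition.
This places a chloro group at C-3.
Putting it together: 3-chloroheptanoic acid.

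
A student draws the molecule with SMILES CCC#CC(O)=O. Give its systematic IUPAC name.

pent-2-ynoic acid

The longest chain bearing the –COOH group and the multiple bond is 5 carbons long (pentane).
The highest-priority functional group is a carboxylic acid (terminal –COOH), so the name ends in -oic acid.
A C≡C triple bond in the chain gives the infix -yne-.
Number the chain so that the carboxylic acid carbon is C-1 by definition.
This places the triple bond between C-2 and C-3.
Putting it together: pent-2-ynoic acid.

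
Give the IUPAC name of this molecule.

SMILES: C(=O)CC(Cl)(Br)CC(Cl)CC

The longest carbon chain that includes the –CHO group has 7 carbons, so the parent hydride is heptane.
The highest-priority functional group is an aldehyde (terminal –CHO), so the name ends in -al.
The numbering direction is chosen so that the aldehyde carbon is C-1 by definition.
That gives a bromo group at C-3; chloro groups at C-3 and C-5.
Substituent prefixes are cited in alphabetical order (multiplying prefixes like di-/tri- are ignored for ordering).
Putting it together: 3-bromo-3,5-dichloroheptanal.

3-bromo-3,5-dichloroheptanal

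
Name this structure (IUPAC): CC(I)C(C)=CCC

2-iodo-3-methylhex-3-ene

Counting along the main chain through the multiple bond gives 6 carbons: the parent is hexane.
The chain contains a C=C double bond, so the unsaturation ending is -ene.
Number the chain so that the substituent locant set {2,3} is lower than {4,5} at the first point of difference.
This places the double bond between C-3 and C-4; an iodo group at C-2; a methyl group at C-3.
Substituent prefixes are cited in alphabetical order (multiplying prefixes like di-/tri- are ignored for ordering).
Assembling the pieces gives 2-iodo-3-methylhex-3-ene.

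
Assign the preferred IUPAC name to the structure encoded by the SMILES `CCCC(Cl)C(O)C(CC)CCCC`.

The longest carbon chain that includes the –OH group has 10 carbons, so the parent hydride is decane.
An alcohol (–OH) is the principal characteristic group, giving the suffix -ol.
Number the chain so that numbering from this end puts the hydroxyl group at C-5 rather than C-6.
With this numbering: the hydroxyl at C-5; a chloro group at C-4; an ethyl group at C-6.
Prefixes are listed alphabetically: chloro, ethyl.
Putting it together: 4-chloro-6-ethyldecan-5-ol.

4-chloro-6-ethyldecan-5-ol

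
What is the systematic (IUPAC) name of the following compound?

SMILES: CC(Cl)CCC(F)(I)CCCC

The longest carbon chain is 9 atoms: the parent is nonane.
Number the chain so that the substituent locant set {2,5,5} is lower than {5,5,8} at the first point of difference.
With this numbering: a chloro group at C-2; a fluoro group at C-5; an iodo group at C-5.
Prefixes are listed alphabetically: chloro, fluoro, iodo.
Putting it together: 2-chloro-5-fluoro-5-iodononane.

2-chloro-5-fluoro-5-iodononane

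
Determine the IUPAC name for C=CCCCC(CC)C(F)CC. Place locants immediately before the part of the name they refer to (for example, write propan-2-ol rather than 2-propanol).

6-ethyl-7-fluoronon-1-ene

Counting along the main chain through the multiple bond gives 9 carbons: the parent is nonane.
There is one C=C double bond, indicated by the ending -ene.
Number the chain so that numbering from this end puts the double bond at C-1 rather than C-8.
That gives the double bond between C-1 and C-2; an ethyl group at C-6; a fluoro group at C-7.
Prefixes are listed alphabetically: ethyl, fluoro.
Putting it together: 6-ethyl-7-fluoronon-1-ene.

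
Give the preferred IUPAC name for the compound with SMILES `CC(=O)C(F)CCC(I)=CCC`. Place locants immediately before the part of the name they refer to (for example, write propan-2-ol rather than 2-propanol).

The longest chain bearing the carbonyl and the multiple bond is 9 carbons long (nonane).
The principal characteristic group is a ketone (C=O on an internal carbon), named with the suffix -one.
The chain contains a C=C double bond, so the unsaturation ending is -ene.
Number the chain so that numbering from this end puts the carbonyl group at C-2 rather than C-8.
With this numbering: the carbonyl at C-2; the double bond between C-6 and C-7; a fluoro group at C-3; an iodo group at C-6.
Substituent prefixes are cited in alphabetical order (multiplying prefixes like di-/tri- are ignored for ordering).
Putting it together: 3-fluoro-6-iodonon-6-en-2-one.

3-fluoro-6-iodonon-6-en-2-one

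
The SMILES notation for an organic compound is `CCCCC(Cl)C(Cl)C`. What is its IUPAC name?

2,3-dichloroheptane

The longest carbon chain is 7 atoms: the parent is heptane.
Choose the numbering such that the substituent locant set {2,3} is lower than {5,6} at the first point of difference.
This places chloro groups at C-2 and C-3.
The name is 2,3-dichloroheptane.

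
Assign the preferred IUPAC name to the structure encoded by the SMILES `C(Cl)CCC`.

The parent chain contains 4 carbons (butane).
The numbering direction is chosen so that the substituent locant set {1} is lower than {4} at the first point of difference.
This places a chloro group at C-1.
Putting it together: 1-chlorobutane.

1-chlorobutane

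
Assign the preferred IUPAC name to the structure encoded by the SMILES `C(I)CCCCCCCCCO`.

The longest carbon chain that includes the –OH group has 10 carbons, so the parent hydride is decane.
The highest-priority functional group is an alcohol (–OH), so the name ends in -ol.
Number the chain so that numbering from this end puts the hydroxyl group at C-1 rather than C-10.
This places the hydroxyl at C-1; an iodo group at C-10.
The name is 10-iododecan-1-ol.

10-iododecan-1-ol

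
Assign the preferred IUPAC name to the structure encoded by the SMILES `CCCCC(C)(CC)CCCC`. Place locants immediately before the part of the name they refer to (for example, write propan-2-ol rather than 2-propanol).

5-ethyl-5-methylnonane

The longest continuous carbon chain has 9 atoms, so the parent hydride is nonane.
Numbering from either end gives identical locants here.
With this numbering: an ethyl group at C-5; a methyl group at C-5.
Substituent prefixes are cited in alphabetical order (multiplying prefixes like di-/tri- are ignored for ordering).
The name is 5-ethyl-5-methylnonane.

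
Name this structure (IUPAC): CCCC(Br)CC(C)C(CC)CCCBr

The longest carbon chain is 10 atoms: the parent is decane.
The numbering direction is chosen so that the substituent locant set {1,4,5,7} is lower than {4,6,7,10} at the first point of difference.
With this numbering: bromo groups at C-1 and C-7; an ethyl group at C-4; a methyl group at C-5.
Substituent prefixes are cited in alphabetical order (multiplying prefixes like di-/tri- are ignored for ordering).
Assembling the pieces gives 1,7-dibromo-4-ethyl-5-methyldecane.

1,7-dibromo-4-ethyl-5-methyldecane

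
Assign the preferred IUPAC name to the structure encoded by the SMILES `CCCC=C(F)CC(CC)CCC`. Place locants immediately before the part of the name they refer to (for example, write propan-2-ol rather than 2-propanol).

7-ethyl-5-fluorodec-4-ene

Counting along the main chain through the multiple bond gives 10 carbons: the parent is decane.
A C=C double bond in the chain gives the infix -ene-.
The numbering direction is chosen so that numbering from this end puts the double bond at C-4 rather than C-6.
This places the double bond between C-4 and C-5; an ethyl group at C-7; a fluoro group at C-5.
Prefixes are listed alphabetically: ethyl, fluoro.
Putting it together: 7-ethyl-5-fluorodec-4-ene.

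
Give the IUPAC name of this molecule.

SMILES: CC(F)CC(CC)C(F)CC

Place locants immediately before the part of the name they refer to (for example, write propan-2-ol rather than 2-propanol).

The longest continuous carbon chain has 7 atoms, so the parent hydride is heptane.
Number the chain so that the substituent locant set {2,4,5} is lower than {3,4,6} at the first point of difference.
With this numbering: an ethyl group at C-4; fluoro groups at C-2 and C-5.
Prefixes are listed alphabetically: ethyl, fluoro.
The name is 4-ethyl-2,5-difluoroheptane.

4-ethyl-2,5-difluoroheptane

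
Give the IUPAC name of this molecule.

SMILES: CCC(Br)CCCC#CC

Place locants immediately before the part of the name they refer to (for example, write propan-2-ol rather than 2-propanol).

7-bromonon-2-yne

Counting along the main chain through the multiple bond gives 9 carbons: the parent is nonane.
The chain contains a C≡C triple bond, so the unsaturation ending is -yne.
Number the chain so that numbering from this end puts the triple bond at C-2 rather than C-7.
This places the triple bond between C-2 and C-3; a bromo group at C-7.
The name is 7-bromonon-2-yne.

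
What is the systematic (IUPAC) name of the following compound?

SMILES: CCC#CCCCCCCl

Counting along the main chain through the multiple bond gives 9 carbons: the parent is nonane.
The chain contains a C≡C triple bond, so the unsaturation ending is -yne.
The numbering direction is chosen so that numbering from this end puts the triple bond at C-3 rather than C-6.
This places the triple bond between C-3 and C-4; a chloro group at C-9.
The name is 9-chloronon-3-yne.

9-chloronon-3-yne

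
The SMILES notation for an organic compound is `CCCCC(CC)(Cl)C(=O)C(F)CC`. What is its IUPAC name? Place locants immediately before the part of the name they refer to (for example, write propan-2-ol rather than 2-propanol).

The longest chain bearing the carbonyl is 9 carbons long (nonane).
The highest-priority functional group is a ketone (C=O on an internal carbon), so the name ends in -one.
The numbering direction is chosen so that numbering from this end puts the carbonyl group at C-4 rather than C-6.
This places the carbonyl at C-4; a chloro group at C-5; an ethyl group at C-5; a fluoro group at C-3.
Prefixes are listed alphabetically: chloro, ethyl, fluoro.
The name is 5-chloro-5-ethyl-3-fluorononan-4-one.

5-chloro-5-ethyl-3-fluorononan-4-one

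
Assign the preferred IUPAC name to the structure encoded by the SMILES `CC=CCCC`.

The longest carbon chain that includes the multiple bond has 6 carbons, so the parent hydride is hexane.
A C=C double bond in the chain gives the infix -ene-.
Number the chain so that numbering from this end puts the double bond at C-2 rather than C-4.
With this numbering: the double bond between C-2 and C-3.
Assembling the pieces gives hex-2-ene.

hex-2-ene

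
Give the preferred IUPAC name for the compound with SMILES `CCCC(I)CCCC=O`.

The longest chain bearing the –CHO group is 8 carbons long (octane).
An aldehyde (terminal –CHO) is the principal characteristic group, giving the suffix -al.
The numbering direction is chosen so that the aldehyde carbon is C-1 by definition.
With this numbering: an iodo group at C-5.
The name is 5-iodooctanal.

5-iodooctanal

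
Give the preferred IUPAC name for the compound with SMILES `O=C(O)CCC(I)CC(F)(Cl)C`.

The longest carbon chain that includes the –COOH group has 7 carbons, so the parent hydride is heptane.
The principal characteristic group is a carboxylic acid (terminal –COOH), named with the suffix -oic acid.
Choose the numbering such that the carboxylic acid carbon is C-1 by definition.
This places a chloro group at C-6; a fluoro group at C-6; an iodo group at C-4.
The substituents are ordered alphabetically, ignoring any di-/tri- multipliers.
Putting it together: 6-chloro-6-fluoro-4-iodoheptanoic acid.

6-chloro-6-fluoro-4-iodoheptanoic acid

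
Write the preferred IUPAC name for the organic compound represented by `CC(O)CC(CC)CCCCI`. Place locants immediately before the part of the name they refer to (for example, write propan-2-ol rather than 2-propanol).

4-ethyl-8-iodooctan-2-ol

Counting along the main chain through the –OH group gives 8 carbons: the parent is octane.
An alcohol (–OH) is the principal characteristic group, giving the suffix -ol.
The numbering direction is chosen so that numbering from this end puts the hydroxyl group at C-2 rather than C-7.
This places the hydroxyl at C-2; an ethyl group at C-4; an iodo group at C-8.
Prefixes are listed alphabetically: ethyl, iodo.
The name is 4-ethyl-8-iodooctan-2-ol.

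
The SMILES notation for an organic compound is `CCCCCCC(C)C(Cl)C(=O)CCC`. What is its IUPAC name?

5-chloro-6-methyldodecan-4-one

Counting along the main chain through the carbonyl gives 12 carbons: the parent is dodecane.
The highest-priority functional group is a ketone (C=O on an internal carbon), so the name ends in -one.
Number the chain so that numbering from this end puts the carbonyl group at C-4 rather than C-9.
That gives the carbonyl at C-4; a chloro group at C-5; a methyl group at C-6.
Prefixes are listed alphabetically: chloro, methyl.
The name is 5-chloro-6-methyldodecan-4-one.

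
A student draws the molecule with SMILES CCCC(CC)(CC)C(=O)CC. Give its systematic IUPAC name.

4,4-diethylheptan-3-one

Counting along the main chain through the carbonyl gives 7 carbons: the parent is heptane.
The highest-priority functional group is a ketone (C=O on an internal carbon), so the name ends in -one.
Number the chain so that numbering from this end puts the carbonyl group at C-3 rather than C-5.
With this numbering: the carbonyl at C-3; two ethyl groups at C-4.
Assembling the pieces gives 4,4-diethylheptan-3-one.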